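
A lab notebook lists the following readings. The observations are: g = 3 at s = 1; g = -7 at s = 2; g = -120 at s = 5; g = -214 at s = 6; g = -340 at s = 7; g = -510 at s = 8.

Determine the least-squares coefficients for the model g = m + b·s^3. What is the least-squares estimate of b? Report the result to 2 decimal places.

Sums needed: Σ1 = 6, Σs^3 = 1205, Σs^3·s^3 = 442139.
Moment sums: Σg = -1188, Σs^3·g = -439017.
So AᵀA·[m, b]ᵀ = Aᵀg: [[6, 1205]; [1205, 442139]]·[m, b]ᵀ = [-1188, -439017]ᵀ.
Determinant 6·442139 − 1205² = 1200809.
m = ((-1188)·442139 − 1205·(-439017))/1200809 = 3754353/1200809; b = (6·(-439017) − 1205·(-1188))/1200809 = -1202562/1200809.

b = -1.00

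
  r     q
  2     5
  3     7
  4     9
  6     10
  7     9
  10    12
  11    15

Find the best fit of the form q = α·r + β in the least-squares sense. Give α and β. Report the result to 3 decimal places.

Entries of MᵀM: Σr·r = 335, Σr = 43, Σ1 = 7.
And Σr·q = 475, Σq = 67.
Normal equations: [[335, 43]; [43, 7]]·[α, β]ᵀ = [475, 67]ᵀ.
Determinant 335·7 − 43² = 496.
α = (475·7 − 43·67)/496 = 111/124; β = (335·67 − 43·475)/496 = 505/124.

α = 0.895, β = 4.073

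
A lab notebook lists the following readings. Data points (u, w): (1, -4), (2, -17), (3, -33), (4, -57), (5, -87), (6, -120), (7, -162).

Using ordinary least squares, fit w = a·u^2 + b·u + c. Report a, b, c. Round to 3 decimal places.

a = -2.881, b = -3.167, c = 1.714

The normal equations are: 4676·a + 784·b + 140·c = -15714;  784·a + 140·b + 28·c = -2654;  140·a + 28·b + 7·c = -480.
Row-reducing yields a = -121/42, b = -19/6, c = 12/7.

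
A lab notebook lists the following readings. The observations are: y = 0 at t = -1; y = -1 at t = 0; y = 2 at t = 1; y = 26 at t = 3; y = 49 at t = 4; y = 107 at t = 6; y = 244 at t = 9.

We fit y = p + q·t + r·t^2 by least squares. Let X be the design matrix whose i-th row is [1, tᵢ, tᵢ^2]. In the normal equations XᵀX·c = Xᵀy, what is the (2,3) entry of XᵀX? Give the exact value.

1036

Row 2 ↔ basis t, column 3 ↔ basis t^2, so (XᵀX)_{2,3} = Σᵢ (t)·(t^2) = (-1)·(1) + (0)·(0) + (1)·(1) + (3)·(9) + (4)·(16) + (6)·(36) + (9)·(81) = 1036.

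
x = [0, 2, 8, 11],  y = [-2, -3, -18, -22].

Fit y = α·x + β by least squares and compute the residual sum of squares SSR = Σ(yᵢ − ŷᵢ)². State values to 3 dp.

Entries of AᵀA: Σx·x = 189, Σx = 21, Σ1 = 4.
And Σx·y = -392, Σy = -45.
Normal equations: [[189, 21]; [21, 4]]·[α, β]ᵀ = [-392, -45]ᵀ.
det = 189·4 − 21² = 315.
α = ((-392)·4 − 21·(-45))/315 = -89/45; β = (189·(-45) − 21·(-392))/315 = -13/15.
Residuals: -17/15, 82/45, -59/45, 28/45; SSR = 302/45.

SSR = 6.711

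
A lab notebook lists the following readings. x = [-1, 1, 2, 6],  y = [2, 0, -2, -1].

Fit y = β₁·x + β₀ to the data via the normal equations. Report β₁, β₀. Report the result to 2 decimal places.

β₁ = -0.38, β₀ = 0.52

From the data, Σx·x = 42, Σx = 8, Σ1 = 4.
For Mᵀy: Σx·y = -12, Σy = -1.
Normal equations: [[42, 8]; [8, 4]]·[β₁, β₀]ᵀ = [-12, -1]ᵀ.
det = 42·4 − 8² = 104.
β₁ = ((-12)·4 − 8·(-1))/104 = -5/13; β₀ = (42·(-1) − 8·(-12))/104 = 27/52.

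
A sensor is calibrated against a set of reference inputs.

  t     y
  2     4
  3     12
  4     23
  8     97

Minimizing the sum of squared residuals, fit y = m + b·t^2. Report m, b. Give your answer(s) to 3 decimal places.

m = -1.972, b = 1.547

Setting ∂/∂m … = 0 gives: 4·m + 93·b = 136;  93·m + 4449·b = 6700.
(Σ1 = 4, Σt^2 = 93, Σt^2·t^2 = 4449, Σy = 136, Σt^2·y = 6700.)
Determinant 4·4449 − 93² = 9147.
m = (136·4449 − 93·6700)/9147 = -6012/3049; b = (4·6700 − 93·136)/9147 = 14152/9147.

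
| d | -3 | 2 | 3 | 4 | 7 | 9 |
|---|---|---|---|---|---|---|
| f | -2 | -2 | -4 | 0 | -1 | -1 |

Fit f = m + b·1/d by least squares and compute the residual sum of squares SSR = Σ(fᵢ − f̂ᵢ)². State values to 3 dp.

SSR = 9.180

The normal equations are: 6·m + (253/252)·b = -10;  (253/252)·m + (36037/63504)·b = -121/63.
Δ = 6·(36037/63504) − (253/252)² = 152213/63504.
m = ((-10)·(36037/63504) − (253/252)·(-121/63))/(152213/63504) = -237918/152213; b = (6·(-121/63) − (253/252)·(-10))/(152213/63504) = -94248/152213.
Residuals: -97924/152213, -19384/152213, -339518/152213, 261480/152213, 99169/152213, 96177/152213; SSR = 1397342/152213.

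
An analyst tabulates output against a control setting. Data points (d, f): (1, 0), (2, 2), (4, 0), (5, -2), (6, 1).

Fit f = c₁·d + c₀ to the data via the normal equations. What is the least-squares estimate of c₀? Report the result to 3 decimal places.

From the data, Σd·d = 82, Σd = 18, Σ1 = 5.
Right-hand side: Σd·f = 0, Σf = 1.
Determinant 82·5 − 18² = 86.
c₁ = (0·5 − 18·1)/86 = -9/43; c₀ = (82·1 − 18·0)/86 = 41/43.

c₀ = 0.953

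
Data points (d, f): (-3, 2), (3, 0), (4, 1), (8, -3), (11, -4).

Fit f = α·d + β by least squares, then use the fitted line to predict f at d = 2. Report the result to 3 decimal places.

AᵀA·[α, β]ᵀ = Aᵀf reads: 219·α + 23·β = -70;  23·α + 5·β = -4.
det = 219·5 − 23² = 566.
α = ((-70)·5 − 23·(-4))/566 = -129/283; β = (219·(-4) − 23·(-70))/566 = 367/283.
At d = 2: f̂ = (-129/283)·(2) + (367/283)·(1) = 109/283.

f̂ = 0.385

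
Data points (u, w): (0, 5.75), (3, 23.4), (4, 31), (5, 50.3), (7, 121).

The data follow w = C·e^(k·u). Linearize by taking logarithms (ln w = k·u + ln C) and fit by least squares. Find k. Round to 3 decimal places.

k = 0.432

With ln wᵢ as the transformed response and uᵢ as the regressor:
Σu = 19.0000, Σ(u)² = 99.0000, Σln w = 17.0497, Σu·ln w = 76.3547.
Normal system: [[99.0000, 19.0000]; [19.0000, 5]]·[k, ln C]ᵀ = [76.3547, 17.0497]ᵀ.
Δ = 99.0000·5 − (19.0000)² = 134.0000; k = (76.3547·5 − 19.0000·17.0497)/134.0000 = 0.43156, ln C = (99.0000·17.0497 − 19.0000·76.3547)/134.0000 = 1.77002.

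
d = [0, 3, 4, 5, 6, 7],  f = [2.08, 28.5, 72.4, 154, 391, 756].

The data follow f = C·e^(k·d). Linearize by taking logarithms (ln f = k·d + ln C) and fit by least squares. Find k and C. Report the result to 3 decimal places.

Taking logs, ln f = k·d + ln C, so regress ln f on d.
Σd = 25.0000, Σ(d)² = 135.0000, Σln f = 25.9982, Σd·ln f = 134.5718.
Equations: 135.0000·k + 25.0000·ln C = 134.5718;  25.0000·k + 6·ln C = 25.9982.
Slope k = (n·Σd·ln f − Σd·Σln f)/(n·Σ(d)² − (Σd)²) = (6·134.5718 − 25.0000·25.9982)/185.0000 = 0.85122; ln C = (Σln f − k·Σd)/n = 0.78626, so C = exp(0.78626) = 2.19517.

k = 0.851, C = 2.195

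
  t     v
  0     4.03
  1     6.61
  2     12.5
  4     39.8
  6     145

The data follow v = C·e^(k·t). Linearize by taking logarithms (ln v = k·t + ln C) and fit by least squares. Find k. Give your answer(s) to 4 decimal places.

k = 0.5999

Let Y = ln v. Fitting Y = k·t + ln C by least squares:
Σt = 13.0000, Σ(t)² = 57.0000, Σln v = 14.4687, Σt·ln v = 51.5359.
Equations: 57.0000·k + 13.0000·ln C = 51.5359;  13.0000·k + 5·ln C = 14.4687.
Slope k = (n·Σt·ln v − Σt·Σln v)/(n·Σ(t)² − (Σt)²) = (5·51.5359 − 13.0000·14.4687)/116.0000 = 0.59989; ln C = (Σln v − k·Σt)/n = 1.33403.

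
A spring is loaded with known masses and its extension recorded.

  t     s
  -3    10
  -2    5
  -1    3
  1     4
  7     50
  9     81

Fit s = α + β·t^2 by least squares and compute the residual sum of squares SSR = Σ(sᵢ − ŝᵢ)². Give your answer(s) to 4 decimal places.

Sums needed: Σ1 = 6, Σt^2 = 145, Σt^2·t^2 = 9061.
Moment sums: Σs = 153, Σt^2·s = 9128.
AᵀA·[α, β]ᵀ = Aᵀs becomes [[6, 145]; [145, 9061]]·[α, β]ᵀ = [153, 9128]ᵀ.
Δ = 6·9061 − 145² = 33341.
α = (153·9061 − 145·9128)/33341 = 62773/33341; β = (6·9128 − 145·153)/33341 = 32583/33341.
Residuals: -3230/4763, -2400/3031, 4667/33341, 38008/33341, 7710/33341, -125/3031; SSR = 82058/33341.

SSR = 2.4612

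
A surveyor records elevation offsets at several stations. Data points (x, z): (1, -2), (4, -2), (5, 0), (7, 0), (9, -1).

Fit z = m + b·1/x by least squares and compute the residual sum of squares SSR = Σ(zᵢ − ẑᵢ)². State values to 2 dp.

SSR = 2.52

Forming AᵀA = [[5, 2147/1260]; [2147/1260, 1802329/1587600]] and Aᵀz = [-5, -47/18]ᵀ gives AᵀA·[m, b]ᵀ = Aᵀz.
Determinant 5·(1802329/1587600) − (2147/1260)² = 1100509/396900.
m = ((-5)·(1802329/1587600) − (2147/1260)·(-47/18))/(1100509/396900) = -1948015/4402036; b = (5·(-47/18) − (2147/1260)·(-5))/(1100509/396900) = -1800225/1100509.
Residuals: 344843/4402036, -1263958/1100509, 3388195/4402036, 2976715/4402036, -1653921/4402036; SSR = 11075899/4402036.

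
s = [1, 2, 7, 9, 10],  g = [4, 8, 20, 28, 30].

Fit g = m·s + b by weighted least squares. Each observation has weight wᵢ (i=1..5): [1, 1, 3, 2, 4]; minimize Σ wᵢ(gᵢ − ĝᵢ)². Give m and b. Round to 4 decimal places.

m = 2.8743, b = 1.1186

The normal equations are: 714·m + 82·b = 2144;  82·m + 11·b = 248.
Eliminating b: 11·(row 1) − 82·(row 2) gives 1130·m = 11·2144 − 82·248 = 3248, so m = 1624/565.
Then b = (248 − 82·(1624/565))/11 = 632/565.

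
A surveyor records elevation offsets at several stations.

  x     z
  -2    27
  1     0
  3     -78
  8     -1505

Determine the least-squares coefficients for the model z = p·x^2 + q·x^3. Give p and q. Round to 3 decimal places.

From the data, Σx^2·x^2 = 4194, Σx^2·x^3 = 32980, Σx^3·x^3 = 262938.
And Σx^2·z = -96914, Σx^3·z = -772882.
Normal equations: [[4194, 32980]; [32980, 262938]]·[p, q]ᵀ = [-96914, -772882]ᵀ.
Eliminating q: 262938·(row 1) − 32980·(row 2) gives 15081572·p = 262938·(-96914) − 32980·(-772882) = 7275028, so p = 1818757/3770393.
Then q = ((-772882) − 32980·(1818757/3770393))/262938 = -11310847/3770393.

p = 0.482, q = -3.000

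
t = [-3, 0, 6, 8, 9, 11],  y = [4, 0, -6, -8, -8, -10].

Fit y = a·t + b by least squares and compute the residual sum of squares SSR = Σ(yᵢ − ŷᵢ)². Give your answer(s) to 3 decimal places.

SSR = 1.485

Forming XᵀX = [[311, 31]; [31, 6]] and Xᵀy = [-294, -28]ᵀ gives XᵀX·[a, b]ᵀ = Xᵀy.
Eliminating b: 6·(row 1) − 31·(row 2) gives 905·a = 6·(-294) − 31·(-28) = -896, so a = -896/905.
Then b = ((-28) − 31·(-896/905))/6 = 406/905.
Residuals: 526/905, -406/905, -92/181, -478/905, 418/905, 80/181; SSR = 1344/905.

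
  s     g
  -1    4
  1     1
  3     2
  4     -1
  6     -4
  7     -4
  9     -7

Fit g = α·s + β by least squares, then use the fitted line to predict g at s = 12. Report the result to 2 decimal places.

Setting ∂/∂α … = 0 gives: 193·α + 29·β = -116;  29·α + 7·β = -9.
Eliminating β: 7·(row 1) − 29·(row 2) gives 510·α = 7·(-116) − 29·(-9) = -551, so α = -551/510.
Then β = ((-9) − 29·(-551/510))/7 = 1627/510.
At s = 12: ĝ = (-551/510)·(12) + (1627/510)·(1) = -997/102.

ĝ = -9.77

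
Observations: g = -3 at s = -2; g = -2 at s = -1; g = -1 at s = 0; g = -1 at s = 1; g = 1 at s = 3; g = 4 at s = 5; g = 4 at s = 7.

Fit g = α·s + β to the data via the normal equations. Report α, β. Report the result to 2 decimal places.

α = 0.84, β = -1.27

From the data, Σs·s = 89, Σs = 13, Σ1 = 7.
And Σs·g = 58, Σg = 2.
Determinant 89·7 − 13² = 454.
α = (58·7 − 13·2)/454 = 190/227; β = (89·2 − 13·58)/454 = -288/227.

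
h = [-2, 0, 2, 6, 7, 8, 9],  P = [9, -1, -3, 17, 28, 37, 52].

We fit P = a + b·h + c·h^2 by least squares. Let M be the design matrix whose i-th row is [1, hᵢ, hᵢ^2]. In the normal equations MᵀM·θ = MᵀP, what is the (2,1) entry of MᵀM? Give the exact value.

30

Row 2 ↔ basis h, column 1 ↔ basis 1, so (MᵀM)_{2,1} = Σᵢ h = (-2)·(1) + (0)·(1) + (2)·(1) + (6)·(1) + (7)·(1) + (8)·(1) + (9)·(1) = 30.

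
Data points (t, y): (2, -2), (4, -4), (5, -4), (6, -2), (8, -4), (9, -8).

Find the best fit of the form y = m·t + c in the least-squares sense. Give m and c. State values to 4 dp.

With design matrix M, MᵀM = [[226, 34]; [34, 6]] and Mᵀy = [-156, -24]ᵀ.
Δ = 226·6 − 34² = 200.
m = ((-156)·6 − 34·(-24))/200 = -3/5; c = (226·(-24) − 34·(-156))/200 = -3/5.

m = -0.6000, c = -0.6000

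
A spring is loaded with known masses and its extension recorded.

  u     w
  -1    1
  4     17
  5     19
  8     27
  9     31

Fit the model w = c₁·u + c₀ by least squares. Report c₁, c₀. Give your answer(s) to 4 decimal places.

From the data, Σu·u = 187, Σu = 25, Σ1 = 5.
Right-hand side: Σu·w = 657, Σw = 95.
det = 187·5 − 25² = 310.
c₁ = (657·5 − 25·95)/310 = 91/31; c₀ = (187·95 − 25·657)/310 = 134/31.

c₁ = 2.9355, c₀ = 4.3226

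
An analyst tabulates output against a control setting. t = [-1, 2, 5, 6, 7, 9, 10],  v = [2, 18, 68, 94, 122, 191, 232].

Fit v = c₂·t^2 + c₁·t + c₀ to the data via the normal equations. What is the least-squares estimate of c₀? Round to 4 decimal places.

c₀ = 3.3837

Forming AᵀA = [[20900, 2420, 296]; [2420, 296, 38]; [296, 38, 7]] and Aᵀv = [49807, 5831, 727]ᵀ gives AᵀA·[c₂, c₁, c₀]ᵀ = Aᵀv.
Solving the 3×3 system (Gaussian elimination) gives c₂ = 77927/39774, c₁ = 258275/79548, c₀ = 44861/13258.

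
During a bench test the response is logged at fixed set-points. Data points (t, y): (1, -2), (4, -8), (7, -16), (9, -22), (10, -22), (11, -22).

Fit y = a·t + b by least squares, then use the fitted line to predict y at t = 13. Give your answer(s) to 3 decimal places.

ŷ = -28.468

From the data, Σt·t = 368, Σt = 42, Σ1 = 6.
Right-hand side: Σt·y = -806, Σy = -92.
Normal equations: [[368, 42]; [42, 6]]·[a, b]ᵀ = [-806, -92]ᵀ.
Δ = 368·6 − 42² = 444.
a = ((-806)·6 − 42·(-92))/444 = -81/37; b = (368·(-92) − 42·(-806))/444 = -1/111.
At t = 13: ŷ = (-81/37)·(13) + (-1/111)·(1) = -3160/111.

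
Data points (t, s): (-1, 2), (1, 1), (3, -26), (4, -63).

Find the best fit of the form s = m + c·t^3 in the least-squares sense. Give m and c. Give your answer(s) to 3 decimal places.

From the data, Σ1 = 4, Σt^3 = 91, Σt^3·t^3 = 4827.
Moment sums: Σs = -86, Σt^3·s = -4735.
So AᵀA·[m, c]ᵀ = Aᵀs: [[4, 91]; [91, 4827]]·[m, c]ᵀ = [-86, -4735]ᵀ.
Δ = 4·4827 − 91² = 11027.
m = ((-86)·4827 − 91·(-4735))/11027 = 15763/11027; c = (4·(-4735) − 91·(-86))/11027 = -11114/11027.

m = 1.429, c = -1.008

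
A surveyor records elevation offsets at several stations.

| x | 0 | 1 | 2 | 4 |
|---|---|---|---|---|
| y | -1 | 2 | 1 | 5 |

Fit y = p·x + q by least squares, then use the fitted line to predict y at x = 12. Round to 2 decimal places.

Entries of AᵀA: Σx·x = 21, Σx = 7, Σ1 = 4.
And Σx·y = 24, Σy = 7.
AᵀA·[p, q]ᵀ = Aᵀy becomes [[21, 7]; [7, 4]]·[p, q]ᵀ = [24, 7]ᵀ.
Eliminating q: 4·(row 1) − 7·(row 2) gives 35·p = 4·24 − 7·7 = 47, so p = 47/35.
Then q = (7 − 7·(47/35))/4 = -3/5.
At x = 12: ŷ = (47/35)·(12) + (-3/5)·(1) = 543/35.

ŷ = 15.51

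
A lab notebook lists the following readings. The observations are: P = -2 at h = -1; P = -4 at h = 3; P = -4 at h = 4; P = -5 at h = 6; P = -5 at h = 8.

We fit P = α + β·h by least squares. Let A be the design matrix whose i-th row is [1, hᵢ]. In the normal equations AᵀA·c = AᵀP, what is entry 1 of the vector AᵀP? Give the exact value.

Entry 1 ↔ basis 1, so (AᵀP)_{1} = Σᵢ Pᵢ = (1)·(-2) + (1)·(-4) + (1)·(-4) + (1)·(-5) + (1)·(-5) = -20.

-20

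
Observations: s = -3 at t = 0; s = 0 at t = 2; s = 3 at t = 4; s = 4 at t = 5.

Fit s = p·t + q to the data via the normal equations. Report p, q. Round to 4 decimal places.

p = 1.4237, q = -2.9153

From the data, Σt·t = 45, Σt = 11, Σ1 = 4.
Right-hand side: Σt·s = 32, Σs = 4.
Normal equations: [[45, 11]; [11, 4]]·[p, q]ᵀ = [32, 4]ᵀ.
Δ = 45·4 − 11² = 59.
p = (32·4 − 11·4)/59 = 84/59; q = (45·4 − 11·32)/59 = -172/59.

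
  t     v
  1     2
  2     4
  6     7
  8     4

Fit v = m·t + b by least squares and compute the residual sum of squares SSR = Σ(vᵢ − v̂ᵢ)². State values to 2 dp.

SSR = 8.53

Entries of MᵀM: Σt·t = 105, Σt = 17, Σ1 = 4.
For Mᵀv: Σt·v = 84, Σv = 17.
Determinant 105·4 − 17² = 131.
m = (84·4 − 17·17)/131 = 47/131; b = (105·17 − 17·84)/131 = 357/131.
Residuals: -142/131, 73/131, 278/131, -209/131; SSR = 1118/131.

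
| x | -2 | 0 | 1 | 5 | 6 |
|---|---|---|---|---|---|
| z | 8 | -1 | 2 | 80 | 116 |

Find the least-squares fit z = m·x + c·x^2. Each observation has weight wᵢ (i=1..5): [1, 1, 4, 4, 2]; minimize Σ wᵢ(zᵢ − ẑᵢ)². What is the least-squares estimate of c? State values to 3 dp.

Entries of AᵀWA: Σwᵢ·x·x = 180, Σwᵢ·x·x^2 = 928, Σwᵢ·x^2·x^2 = 5112.
And Σwᵢ·x·z = 2984, Σwᵢ·x^2·z = 16392.
Normal equations: [[180, 928]; [928, 5112]]·[m, c]ᵀ = [2984, 16392]ᵀ.
Eliminating c: 5112·(row 1) − 928·(row 2) gives 58976·m = 5112·2984 − 928·16392 = 42432, so m = 1326/1843.
Then c = (16392 − 928·(1326/1843))/5112 = 5669/1843.

c = 3.076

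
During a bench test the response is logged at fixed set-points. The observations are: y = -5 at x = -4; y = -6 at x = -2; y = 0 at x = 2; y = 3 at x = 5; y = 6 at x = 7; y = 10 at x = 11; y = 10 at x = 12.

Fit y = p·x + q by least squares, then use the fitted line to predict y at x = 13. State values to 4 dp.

ŷ = 11.6582

With design matrix M, MᵀM = [[363, 31]; [31, 7]] and Mᵀy = [319, 18]ᵀ.
Determinant 363·7 − 31² = 1580.
p = (319·7 − 31·18)/1580 = 335/316; q = (363·18 − 31·319)/1580 = -671/316.
At x = 13: ŷ = (335/316)·(13) + (-671/316)·(1) = 921/79.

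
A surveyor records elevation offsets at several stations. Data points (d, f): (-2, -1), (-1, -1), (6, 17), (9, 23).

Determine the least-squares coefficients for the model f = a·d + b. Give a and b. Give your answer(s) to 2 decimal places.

Normal-equation sums: Σd·d = 122, Σd = 12, Σ1 = 4.
And Σd·f = 312, Σf = 38.
XᵀX·[a, b]ᵀ = Xᵀf becomes [[122, 12]; [12, 4]]·[a, b]ᵀ = [312, 38]ᵀ.
Determinant 122·4 − 12² = 344.
a = (312·4 − 12·38)/344 = 99/43; b = (122·38 − 12·312)/344 = 223/86.

a = 2.30, b = 2.59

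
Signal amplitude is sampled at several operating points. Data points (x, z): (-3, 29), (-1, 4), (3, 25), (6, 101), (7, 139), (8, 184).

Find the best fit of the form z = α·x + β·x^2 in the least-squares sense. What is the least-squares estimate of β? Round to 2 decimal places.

β = 2.96

Forming MᵀM = [[168, 1070]; [1070, 7956]] and Mᵀz = [3035, 22713]ᵀ gives MᵀM·[α, β]ᵀ = Mᵀz.
det = 168·7956 − 1070² = 191708.
α = (3035·7956 − 1070·22713)/191708 = -78225/95854; β = (168·22713 − 1070·3035)/191708 = 284167/95854.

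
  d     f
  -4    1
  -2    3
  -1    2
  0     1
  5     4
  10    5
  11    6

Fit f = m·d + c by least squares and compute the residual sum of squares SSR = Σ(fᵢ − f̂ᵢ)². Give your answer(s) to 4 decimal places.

SSR = 3.6737

The normal system AᵀA·[m, c]ᵀ = Aᵀf is [[267, 19]; [19, 7]]·[m, c]ᵀ = [124, 22]ᵀ.
Δ = 267·7 − 19² = 1508.
m = (124·7 − 19·22)/1508 = 225/754; c = (267·22 − 19·124)/1508 = 1759/754.
Residuals: -105/754, 953/754, -1/29, -1005/754, 66/377, -239/754, 5/13; SSR = 1385/377.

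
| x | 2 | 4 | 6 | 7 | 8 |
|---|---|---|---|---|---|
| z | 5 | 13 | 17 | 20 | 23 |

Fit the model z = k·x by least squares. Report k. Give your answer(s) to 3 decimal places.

k = 2.888

Compute the Gram sums: Σx·x = 169.
Moment sums: Σx·z = 488.
Hence k = 488 / 169 ≈ 2.88757.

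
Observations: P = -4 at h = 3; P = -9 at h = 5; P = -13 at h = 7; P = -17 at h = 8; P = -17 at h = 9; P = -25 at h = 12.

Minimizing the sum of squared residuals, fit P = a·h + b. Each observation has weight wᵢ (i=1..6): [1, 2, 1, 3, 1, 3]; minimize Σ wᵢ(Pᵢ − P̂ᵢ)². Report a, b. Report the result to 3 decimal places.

From the data, Σwᵢ·h·h = 813, Σwᵢ·h = 89, Σwᵢ·1 = 11.
And Σwᵢ·h·P = -1654, Σwᵢ·P = -178.
Δ = 813·11 − 89² = 1022.
a = ((-1654)·11 − 89·(-178))/1022 = -168/73; b = (813·(-178) − 89·(-1654))/1022 = 178/73.

a = -2.301, b = 2.438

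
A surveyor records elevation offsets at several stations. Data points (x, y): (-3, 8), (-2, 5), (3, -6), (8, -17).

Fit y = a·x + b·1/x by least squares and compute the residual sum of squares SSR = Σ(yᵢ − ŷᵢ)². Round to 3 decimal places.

Compute the Gram sums: Σx·x = 86, Σx·1/x = 4, Σ1/x·1/x = 281/576.
Right-hand side: Σx·y = -188, Σ1/x·y = -223/24.
AᵀA·[a, b]ᵀ = Aᵀy becomes [[86, 4]; [4, 281/576]]·[a, b]ᵀ = [-188, -223/24]ᵀ.
det = 86·(281/576) − 4² = 7475/288.
a = ((-188)·(281/576) − 4·(-223/24))/(7475/288) = -3142/1495; b = (86·(-223/24) − 4·(-188))/(7475/288) = -2712/1495.
Residuals: 326/299, -33/299, 272/299, 12/299; SSR = 607/299.

SSR = 2.030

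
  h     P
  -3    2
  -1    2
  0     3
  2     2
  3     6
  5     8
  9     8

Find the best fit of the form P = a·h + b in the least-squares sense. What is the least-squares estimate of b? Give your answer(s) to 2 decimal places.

b = 3.11

Forming AᵀA = [[129, 15]; [15, 7]] and AᵀP = [126, 31]ᵀ gives AᵀA·[a, b]ᵀ = AᵀP.
Determinant 129·7 − 15² = 678.
a = (126·7 − 15·31)/678 = 139/226; b = (129·31 − 15·126)/678 = 703/226.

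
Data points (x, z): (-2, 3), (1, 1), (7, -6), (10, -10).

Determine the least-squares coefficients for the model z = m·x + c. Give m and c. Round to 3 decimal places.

m = -1.100, c = 1.400

Sums needed: Σx·x = 154, Σx = 16, Σ1 = 4.
Right-hand side: Σx·z = -147, Σz = -12.
Eliminating c: 4·(row 1) − 16·(row 2) gives 360·m = 4·(-147) − 16·(-12) = -396, so m = -11/10.
Then c = ((-12) − 16·(-11/10))/4 = 7/5.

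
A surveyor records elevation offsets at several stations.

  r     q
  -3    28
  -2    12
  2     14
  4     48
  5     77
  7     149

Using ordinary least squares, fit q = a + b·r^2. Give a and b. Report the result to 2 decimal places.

a = 0.68, b = 3.03

Entries of AᵀA: Σ1 = 6, Σr^2 = 107, Σr^2·r^2 = 3395.
Right-hand side: Σq = 328, Σr^2·q = 10350.
AᵀA·[a, b]ᵀ = Aᵀq becomes [[6, 107]; [107, 3395]]·[a, b]ᵀ = [328, 10350]ᵀ.
Eliminating b: 3395·(row 1) − 107·(row 2) gives 8921·a = 3395·328 − 107·10350 = 6110, so a = 6110/8921.
Then b = (10350 − 107·(6110/8921))/3395 = 27004/8921.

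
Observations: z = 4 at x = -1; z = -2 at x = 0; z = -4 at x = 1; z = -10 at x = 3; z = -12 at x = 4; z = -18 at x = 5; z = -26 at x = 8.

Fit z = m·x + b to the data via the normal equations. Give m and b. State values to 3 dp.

With design matrix M, MᵀM = [[116, 20]; [20, 7]] and Mᵀz = [-384, -68]ᵀ.
Eliminating b: 7·(row 1) − 20·(row 2) gives 412·m = 7·(-384) − 20·(-68) = -1328, so m = -332/103.
Then b = ((-68) − 20·(-332/103))/7 = -52/103.

m = -3.223, b = -0.505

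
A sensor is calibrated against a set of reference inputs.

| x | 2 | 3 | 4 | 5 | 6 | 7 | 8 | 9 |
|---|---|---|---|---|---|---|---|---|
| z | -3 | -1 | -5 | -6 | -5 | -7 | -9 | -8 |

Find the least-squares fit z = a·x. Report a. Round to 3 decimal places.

Normal-equation sums: Σx·x = 284.
Right-hand side: Σx·z = -282.
a = (-282)/284 = -0.992958.

a = -0.993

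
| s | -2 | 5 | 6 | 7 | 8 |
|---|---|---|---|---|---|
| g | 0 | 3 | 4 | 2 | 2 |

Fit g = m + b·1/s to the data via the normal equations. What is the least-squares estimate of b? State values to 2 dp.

b = 4.30

The normal system MᵀM·[m, b]ᵀ = Mᵀg is [[5, 113/840]; [113/840, 249649/705600]]·[m, b]ᵀ = [11, 757/420]ᵀ.
Eliminating b: (249649/705600)·(row 1) − (113/840)·(row 2) gives (308869/176400)·m = (249649/705600)·11 − (113/840)·(757/420) = 2575057/705600, so m = 2575057/1235476.
Then b = ((757/420) − (113/840)·(2575057/1235476))/(249649/705600) = 1328670/308869.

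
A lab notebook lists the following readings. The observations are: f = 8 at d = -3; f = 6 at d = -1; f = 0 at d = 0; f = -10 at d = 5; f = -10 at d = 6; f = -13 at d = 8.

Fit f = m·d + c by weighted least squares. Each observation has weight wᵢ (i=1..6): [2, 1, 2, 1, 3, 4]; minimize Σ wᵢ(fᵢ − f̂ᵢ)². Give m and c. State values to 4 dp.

m = -1.9133, c = 1.6800

Entries of AᵀWA: Σwᵢ·d·d = 408, Σwᵢ·d = 48, Σwᵢ·1 = 13.
For AᵀWf: Σwᵢ·d·f = -700, Σwᵢ·f = -70.
Normal equations: [[408, 48]; [48, 13]]·[m, c]ᵀ = [-700, -70]ᵀ.
Eliminating c: 13·(row 1) − 48·(row 2) gives 3000·m = 13·(-700) − 48·(-70) = -5740, so m = -287/150.
Then c = ((-70) − 48·(-287/150))/13 = 42/25.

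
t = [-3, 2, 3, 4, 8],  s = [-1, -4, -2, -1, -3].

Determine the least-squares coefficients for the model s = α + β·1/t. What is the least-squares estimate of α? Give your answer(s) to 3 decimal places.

Setting ∂/∂α … = 0 gives: 5·α + (7/8)·β = -11;  (7/8)·α + (317/576)·β = -71/24.
(Σ1 = 5, Σ1/t = 7/8, Σ1/t·1/t = 317/576, Σs = -11, Σ1/t·s = -71/24.)
Δ = 5·(317/576) − (7/8)² = 143/72.
α = ((-11)·(317/576) − (7/8)·(-71/24))/(143/72) = -499/286; β = (5·(-71/24) − (7/8)·(-11))/(143/72) = -372/143.

α = -1.745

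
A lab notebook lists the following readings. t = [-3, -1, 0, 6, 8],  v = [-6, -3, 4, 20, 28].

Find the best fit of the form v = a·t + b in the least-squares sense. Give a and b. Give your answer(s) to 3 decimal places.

Forming AᵀA = [[110, 10]; [10, 5]] and Aᵀv = [365, 43]ᵀ gives AᵀA·[a, b]ᵀ = Aᵀv.
Δ = 110·5 − 10² = 450.
a = (365·5 − 10·43)/450 = 31/10; b = (110·43 − 10·365)/450 = 12/5.

a = 3.100, b = 2.400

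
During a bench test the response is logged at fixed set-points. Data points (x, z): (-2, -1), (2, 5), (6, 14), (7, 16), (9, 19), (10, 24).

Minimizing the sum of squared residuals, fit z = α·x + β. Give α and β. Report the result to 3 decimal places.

α = 2.016, β = 2.081

Sums needed: Σx·x = 274, Σx = 32, Σ1 = 6.
Right-hand side: Σx·z = 619, Σz = 77.
AᵀA·[α, β]ᵀ = Aᵀz becomes [[274, 32]; [32, 6]]·[α, β]ᵀ = [619, 77]ᵀ.
Eliminating β: 6·(row 1) − 32·(row 2) gives 620·α = 6·619 − 32·77 = 1250, so α = 125/62.
Then β = (77 − 32·(125/62))/6 = 129/62.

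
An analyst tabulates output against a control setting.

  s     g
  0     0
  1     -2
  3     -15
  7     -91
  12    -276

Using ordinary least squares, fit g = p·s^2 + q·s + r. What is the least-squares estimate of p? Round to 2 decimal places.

From the data, Σs^2·s^2 = 23219, Σs^2·s = 2099, Σs^2 = 203, Σs·s = 203, Σs = 23, Σ1 = 5.
For Xᵀg: Σs^2·g = -44340, Σs·g = -3996, Σg = -384.
Normal equations: [[23219, 2099, 203]; [2099, 203, 23]; [203, 23, 5]]·[p, q, r]ᵀ = [-44340, -3996, -384]ᵀ.
Inverting the 3×3 Gram matrix, [p, q, r]ᵀ = [-3412/1703, 1838/1703, -718/1703]ᵀ.

p = -2.00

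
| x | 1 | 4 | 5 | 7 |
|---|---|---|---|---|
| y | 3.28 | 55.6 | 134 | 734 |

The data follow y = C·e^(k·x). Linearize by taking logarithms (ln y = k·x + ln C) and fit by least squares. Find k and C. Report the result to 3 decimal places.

Taking logs, ln y = k·x + ln C, so regress ln y on x.
XᵀX = [[91.0000, 17.0000]; [17.0000, 4]], rhs = [87.9393, 16.7024]ᵀ  (here Σx = 17.0000, Σ(x)² = 91.0000, Σln y = 16.7024, Σx·ln y = 87.9393).
Δ = 91.0000·4 − (17.0000)² = 75.0000; k = (87.9393·4 − 17.0000·16.7024)/75.0000 = 0.90423, ln C = (91.0000·16.7024 − 17.0000·87.9393)/75.0000 = 0.33263, so C = exp(0.33263) = 1.39463.

k = 0.904, C = 1.395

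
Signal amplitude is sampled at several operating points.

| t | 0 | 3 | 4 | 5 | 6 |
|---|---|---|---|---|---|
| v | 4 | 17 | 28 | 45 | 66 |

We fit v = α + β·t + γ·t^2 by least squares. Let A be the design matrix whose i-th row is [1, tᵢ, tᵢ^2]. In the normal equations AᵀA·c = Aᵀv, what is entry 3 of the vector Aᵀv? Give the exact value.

4102

Entry 3 ↔ basis t^2, so (Aᵀv)_{3} = Σᵢ (t^2)·vᵢ = (0)·(4) + (9)·(17) + (16)·(28) + (25)·(45) + (36)·(66) = 4102.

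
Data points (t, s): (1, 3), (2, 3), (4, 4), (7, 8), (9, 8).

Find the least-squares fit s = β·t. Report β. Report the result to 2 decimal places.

Setting ∂/∂β … = 0 gives: 151·β = 153.
β = 153/151 = 1.01325.

β = 1.01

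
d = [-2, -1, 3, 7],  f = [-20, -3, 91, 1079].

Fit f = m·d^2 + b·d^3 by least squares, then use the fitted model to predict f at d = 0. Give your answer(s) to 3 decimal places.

f̂ = 0.000

Normal-equation sums: Σd^2·d^2 = 2499, Σd^2·d^3 = 17017, Σd^3·d^3 = 118443.
Moment sums: Σd^2·f = 53607, Σd^3·f = 372717.
det = 2499·118443 − 17017² = 6410768.
m = (53607·118443 − 17017·372717)/6410768 = 65853/61642; b = (2499·372717 − 17017·53607)/6410768 = 20157/6734.
At d = 0: f̂ = (65853/61642)·(0) + (20157/6734)·(0) = 0.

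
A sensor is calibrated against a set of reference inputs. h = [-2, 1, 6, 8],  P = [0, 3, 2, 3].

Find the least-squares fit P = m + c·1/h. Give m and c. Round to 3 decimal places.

Forming MᵀM = [[4, 19/24]; [19/24, 745/576]] and MᵀP = [8, 89/24]ᵀ gives MᵀM·[m, c]ᵀ = MᵀP.
Eliminating c: (745/576)·(row 1) − (19/24)·(row 2) gives (291/64)·m = (745/576)·8 − (19/24)·(89/24) = 1423/192, so m = 1423/873.
Then c = ((89/24) − (19/24)·(1423/873))/(745/576) = 544/291.

m = 1.630, c = 1.869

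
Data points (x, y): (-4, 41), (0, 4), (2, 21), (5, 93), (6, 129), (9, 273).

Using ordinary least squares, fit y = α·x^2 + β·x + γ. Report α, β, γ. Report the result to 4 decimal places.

α = 3.0190, β = 2.7499, γ = 3.7383

Compute the Gram sums: Σx^2·x^2 = 8754, Σx^2·x = 1014, Σx^2 = 162, Σx·x = 162, Σx = 18, Σ1 = 6.
Right-hand side: Σx^2·y = 29822, Σx·y = 3574, Σy = 561.
Solving the 3×3 system (Gaussian elimination) gives α = 48871/16188, β = 44515/16188, γ = 5043/1349.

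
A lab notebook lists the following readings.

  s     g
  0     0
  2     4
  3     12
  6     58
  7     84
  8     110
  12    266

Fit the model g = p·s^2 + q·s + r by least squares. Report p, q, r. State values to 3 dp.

Forming AᵀA = [[28626, 2834, 306]; [2834, 306, 38]; [306, 38, 7]] and Aᵀg = [51672, 5052, 534]ᵀ gives AᵀA·[p, q, r]ᵀ = Aᵀg.
Inverting the 3×3 Gram matrix, [p, q, r]ᵀ = [262005/126868, -342273/126868, 2961/4531]ᵀ.

p = 2.065, q = -2.698, r = 0.653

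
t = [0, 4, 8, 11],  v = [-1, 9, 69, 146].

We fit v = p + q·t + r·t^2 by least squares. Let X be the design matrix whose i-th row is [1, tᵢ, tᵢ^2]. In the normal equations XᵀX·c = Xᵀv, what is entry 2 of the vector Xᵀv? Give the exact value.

2194

Entry 2 ↔ basis t, so (Xᵀv)_{2} = Σᵢ (t)·vᵢ = (0)·(-1) + (4)·(9) + (8)·(69) + (11)·(146) = 2194.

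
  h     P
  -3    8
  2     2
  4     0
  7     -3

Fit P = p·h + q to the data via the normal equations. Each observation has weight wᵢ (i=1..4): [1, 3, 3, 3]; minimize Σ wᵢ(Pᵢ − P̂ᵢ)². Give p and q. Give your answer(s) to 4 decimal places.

p = -1.0764, q = 4.3750

The normal equations are: 216·p + 36·q = -75;  36·p + 10·q = 5.
(Σwᵢ·h·h = 216, Σwᵢ·h = 36, Σwᵢ·1 = 10, Σwᵢ·h·P = -75, Σwᵢ·P = 5.)
Eliminating q: 10·(row 1) − 36·(row 2) gives 864·p = 10·(-75) − 36·5 = -930, so p = -155/144.
Then q = (5 − 36·(-155/144))/10 = 35/8.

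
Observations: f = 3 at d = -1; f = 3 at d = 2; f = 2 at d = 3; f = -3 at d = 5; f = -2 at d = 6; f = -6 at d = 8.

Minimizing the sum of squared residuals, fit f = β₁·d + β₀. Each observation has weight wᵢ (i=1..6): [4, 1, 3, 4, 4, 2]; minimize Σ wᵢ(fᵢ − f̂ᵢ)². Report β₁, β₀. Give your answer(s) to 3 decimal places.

β₁ = -0.958, β₀ = 2.956

XᵀWX·[β₁, β₀]ᵀ = XᵀWf reads: 407·β₁ + 67·β₀ = -192;  67·β₁ + 18·β₀ = -11.
(Σwᵢ·d·d = 407, Σwᵢ·d = 67, Σwᵢ·1 = 18, Σwᵢ·d·f = -192, Σwᵢ·f = -11.)
Eliminating β₀: 18·(row 1) − 67·(row 2) gives 2837·β₁ = 18·(-192) − 67·(-11) = -2719, so β₁ = -2719/2837.
Then β₀ = ((-11) − 67·(-2719/2837))/18 = 8387/2837.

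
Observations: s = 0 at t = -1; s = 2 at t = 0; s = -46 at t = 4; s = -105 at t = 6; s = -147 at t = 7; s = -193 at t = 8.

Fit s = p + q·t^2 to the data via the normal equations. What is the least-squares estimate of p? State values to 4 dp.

p = 2.8604

From the data, Σ1 = 6, Σt^2 = 166, Σt^2·t^2 = 8050.
Moment sums: Σs = -489, Σt^2·s = -24071.
XᵀX·[p, q]ᵀ = Xᵀs becomes [[6, 166]; [166, 8050]]·[p, q]ᵀ = [-489, -24071]ᵀ.
Eliminating q: 8050·(row 1) − 166·(row 2) gives 20744·p = 8050·(-489) − 166·(-24071) = 59336, so p = 7417/2593.
Then q = ((-24071) − 166·(7417/2593))/8050 = -15813/5186.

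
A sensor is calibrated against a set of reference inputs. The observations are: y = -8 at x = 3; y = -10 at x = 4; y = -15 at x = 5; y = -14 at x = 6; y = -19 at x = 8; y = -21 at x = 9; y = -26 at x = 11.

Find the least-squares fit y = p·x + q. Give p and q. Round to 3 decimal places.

Compute the Gram sums: Σx·x = 352, Σx = 46, Σ1 = 7.
And Σx·y = -850, Σy = -113.
Eliminating q: 7·(row 1) − 46·(row 2) gives 348·p = 7·(-850) − 46·(-113) = -752, so p = -188/87.
Then q = ((-113) − 46·(-188/87))/7 = -169/87.

p = -2.161, q = -1.943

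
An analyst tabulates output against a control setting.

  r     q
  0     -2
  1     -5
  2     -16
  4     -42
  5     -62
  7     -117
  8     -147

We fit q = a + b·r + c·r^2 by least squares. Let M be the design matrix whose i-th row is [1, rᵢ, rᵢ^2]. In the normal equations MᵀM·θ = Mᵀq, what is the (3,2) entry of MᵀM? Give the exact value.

Row 3 ↔ basis r^2, column 2 ↔ basis r, so (MᵀM)_{3,2} = Σᵢ (r^2)·(r) = (0)·(0) + (1)·(1) + (4)·(2) + (16)·(4) + (25)·(5) + (49)·(7) + (64)·(8) = 1053.

1053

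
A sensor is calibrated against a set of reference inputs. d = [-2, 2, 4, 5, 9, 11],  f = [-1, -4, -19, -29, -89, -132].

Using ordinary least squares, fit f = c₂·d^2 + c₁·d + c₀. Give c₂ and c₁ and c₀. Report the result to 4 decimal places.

Normal-equation sums: Σd^2·d^2 = 22115, Σd^2·d = 2249, Σd^2 = 251, Σd·d = 251, Σd = 29, Σ1 = 6.
For Mᵀf: Σd^2·f = -24230, Σd·f = -2480, Σf = -274.
Inverting the 3×3 Gram matrix, [c₂, c₁, c₀]ᵀ = [-43601/42872, -197701/214360, 71581/53590]ᵀ.

c₂ = -1.0170, c₁ = -0.9223, c₀ = 1.3357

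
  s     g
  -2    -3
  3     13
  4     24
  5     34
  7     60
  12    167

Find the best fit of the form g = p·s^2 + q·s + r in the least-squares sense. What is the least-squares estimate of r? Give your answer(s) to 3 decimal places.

r = -2.241

Sums needed: Σs^2·s^2 = 24115, Σs^2·s = 2279, Σs^2 = 247, Σs·s = 247, Σs = 29, Σ1 = 6.
For Mᵀg: Σs^2·g = 28327, Σs·g = 2735, Σg = 295.
Solving the 3×3 system (Gaussian elimination) gives p = 154101/156200, q = 348829/156200, r = -15909/7100.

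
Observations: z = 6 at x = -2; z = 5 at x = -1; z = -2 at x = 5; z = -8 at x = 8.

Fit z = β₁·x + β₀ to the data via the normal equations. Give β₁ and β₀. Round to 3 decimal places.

Entries of AᵀA: Σx·x = 94, Σx = 10, Σ1 = 4.
And Σx·z = -91, Σz = 1.
Eliminating β₀: 4·(row 1) − 10·(row 2) gives 276·β₁ = 4·(-91) − 10·1 = -374, so β₁ = -187/138.
Then β₀ = (1 − 10·(-187/138))/4 = 251/69.

β₁ = -1.355, β₀ = 3.638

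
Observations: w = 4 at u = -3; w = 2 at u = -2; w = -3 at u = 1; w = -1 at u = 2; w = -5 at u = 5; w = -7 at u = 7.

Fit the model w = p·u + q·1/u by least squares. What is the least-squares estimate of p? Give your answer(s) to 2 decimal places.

Sums needed: Σu·u = 92, Σu·1/u = 6, Σ1/u·1/u = 36857/22050.
And Σu·w = -95, Σ1/u·w = -47/6.
MᵀM·[p, q]ᵀ = Mᵀw becomes [[92, 6]; [6, 36857/22050]]·[p, q]ᵀ = [-95, -47/6]ᵀ.
Determinant 92·(36857/22050) − 6² = 1298522/11025.
p = ((-95)·(36857/22050) − 6·(-47/6))/(1298522/11025) = -2465065/2597044; q = (92·(-47/6) − 6·(-95))/(1298522/11025) = -830550/649261.

p = -0.95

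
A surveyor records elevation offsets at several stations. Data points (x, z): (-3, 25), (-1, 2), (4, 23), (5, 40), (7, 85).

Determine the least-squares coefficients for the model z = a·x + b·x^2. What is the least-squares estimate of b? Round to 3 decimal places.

b = 2.036

Entries of AᵀA: Σx·x = 100, Σx·x^2 = 504, Σx^2·x^2 = 3364.
And Σx·z = 810, Σx^2·z = 5760.
Normal equations: [[100, 504]; [504, 3364]]·[a, b]ᵀ = [810, 5760]ᵀ.
Eliminating b: 3364·(row 1) − 504·(row 2) gives 82384·a = 3364·810 − 504·5760 = -178200, so a = -22275/10298.
Then b = (5760 − 504·(-22275/10298))/3364 = 10485/5149.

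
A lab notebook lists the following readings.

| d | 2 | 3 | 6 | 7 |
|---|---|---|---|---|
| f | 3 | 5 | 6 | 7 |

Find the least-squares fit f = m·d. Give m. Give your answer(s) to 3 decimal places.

With design matrix M, MᵀM = [[98]] and Mᵀf = [106]ᵀ.
Hence m = 106 / 98 ≈ 1.08163.

m = 1.082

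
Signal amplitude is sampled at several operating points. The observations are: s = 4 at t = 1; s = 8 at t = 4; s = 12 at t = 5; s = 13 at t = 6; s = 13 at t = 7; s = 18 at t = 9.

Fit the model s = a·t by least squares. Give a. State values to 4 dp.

a = 2.0529

Forming MᵀM = [[208]] and Mᵀs = [427]ᵀ gives MᵀM·[a]ᵀ = Mᵀs.
Hence a = 427 / 208 ≈ 2.05288.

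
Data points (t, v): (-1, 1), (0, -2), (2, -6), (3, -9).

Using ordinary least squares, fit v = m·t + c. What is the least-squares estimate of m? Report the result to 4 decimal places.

m = -2.4000

With design matrix A, AᵀA = [[14, 4]; [4, 4]] and Aᵀv = [-40, -16]ᵀ.
det = 14·4 − 4² = 40.
m = ((-40)·4 − 4·(-16))/40 = -12/5; c = (14·(-16) − 4·(-40))/40 = -8/5.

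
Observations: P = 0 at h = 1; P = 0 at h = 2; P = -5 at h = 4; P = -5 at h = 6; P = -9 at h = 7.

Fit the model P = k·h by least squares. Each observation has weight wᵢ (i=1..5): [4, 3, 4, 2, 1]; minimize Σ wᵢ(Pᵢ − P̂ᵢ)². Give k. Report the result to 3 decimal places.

The normal system XᵀWX·[k]ᵀ = XᵀWP is [[201]]·[k]ᵀ = [-203]ᵀ.
k = (-203)/201 = -1.00995.

k = -1.010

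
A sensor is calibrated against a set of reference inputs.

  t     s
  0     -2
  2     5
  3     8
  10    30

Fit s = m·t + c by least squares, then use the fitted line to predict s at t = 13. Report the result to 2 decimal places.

ŝ = 39.63

Compute the Gram sums: Σt·t = 113, Σt = 15, Σ1 = 4.
Moment sums: Σt·s = 334, Σs = 41.
Determinant 113·4 − 15² = 227.
m = (334·4 − 15·41)/227 = 721/227; c = (113·41 − 15·334)/227 = -377/227.
At t = 13: ŝ = (721/227)·(13) + (-377/227)·(1) = 8996/227.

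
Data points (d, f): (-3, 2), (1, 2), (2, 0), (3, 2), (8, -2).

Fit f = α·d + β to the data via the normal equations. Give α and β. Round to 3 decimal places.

The normal equations are: 87·α + 11·β = -14;  11·α + 5·β = 4.
(Σd·d = 87, Σd = 11, Σ1 = 5, Σd·f = -14, Σf = 4.)
Determinant 87·5 − 11² = 314.
α = ((-14)·5 − 11·4)/314 = -57/157; β = (87·4 − 11·(-14))/314 = 251/157.

α = -0.363, β = 1.599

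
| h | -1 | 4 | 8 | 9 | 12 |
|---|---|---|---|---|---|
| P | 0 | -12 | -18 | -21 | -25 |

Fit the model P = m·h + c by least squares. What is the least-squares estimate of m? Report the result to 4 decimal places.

MᵀM·[m, c]ᵀ = MᵀP reads: 306·m + 32·c = -681;  32·m + 5·c = -76.
(Σh·h = 306, Σh = 32, Σ1 = 5, Σh·P = -681, ΣP = -76.)
Determinant 306·5 − 32² = 506.
m = ((-681)·5 − 32·(-76))/506 = -973/506; c = (306·(-76) − 32·(-681))/506 = -732/253.

m = -1.9229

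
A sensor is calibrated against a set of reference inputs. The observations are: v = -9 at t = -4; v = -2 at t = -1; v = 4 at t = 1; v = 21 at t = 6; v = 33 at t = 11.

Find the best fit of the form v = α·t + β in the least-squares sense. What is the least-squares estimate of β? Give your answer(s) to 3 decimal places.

The normal system MᵀM·[α, β]ᵀ = Mᵀv is [[175, 13]; [13, 5]]·[α, β]ᵀ = [531, 47]ᵀ.
Eliminating β: 5·(row 1) − 13·(row 2) gives 706·α = 5·531 − 13·47 = 2044, so α = 1022/353.
Then β = (47 − 13·(1022/353))/5 = 661/353.

β = 1.873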